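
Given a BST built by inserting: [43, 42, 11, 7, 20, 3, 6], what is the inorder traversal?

Tree insertion order: [43, 42, 11, 7, 20, 3, 6]
Tree (level-order array): [43, 42, None, 11, None, 7, 20, 3, None, None, None, None, 6]
Inorder traversal: [3, 6, 7, 11, 20, 42, 43]


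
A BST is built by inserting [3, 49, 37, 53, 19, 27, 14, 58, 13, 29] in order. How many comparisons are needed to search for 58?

Search path for 58: 3 -> 49 -> 53 -> 58
Found: True
Comparisons: 4


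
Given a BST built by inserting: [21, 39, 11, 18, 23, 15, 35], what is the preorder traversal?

Tree insertion order: [21, 39, 11, 18, 23, 15, 35]
Tree (level-order array): [21, 11, 39, None, 18, 23, None, 15, None, None, 35]
Preorder traversal: [21, 11, 18, 15, 39, 23, 35]


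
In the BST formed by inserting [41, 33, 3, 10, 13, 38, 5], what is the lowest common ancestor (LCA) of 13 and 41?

Tree insertion order: [41, 33, 3, 10, 13, 38, 5]
Tree (level-order array): [41, 33, None, 3, 38, None, 10, None, None, 5, 13]
In a BST, the LCA of p=13, q=41 is the first node v on the
root-to-leaf path with p <= v <= q (go left if both < v, right if both > v).
Walk from root:
  at 41: 13 <= 41 <= 41, this is the LCA
LCA = 41


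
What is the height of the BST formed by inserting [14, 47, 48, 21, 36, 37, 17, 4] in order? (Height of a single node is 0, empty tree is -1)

Insertion order: [14, 47, 48, 21, 36, 37, 17, 4]
Tree (level-order array): [14, 4, 47, None, None, 21, 48, 17, 36, None, None, None, None, None, 37]
Compute height bottom-up (empty subtree = -1):
  height(4) = 1 + max(-1, -1) = 0
  height(17) = 1 + max(-1, -1) = 0
  height(37) = 1 + max(-1, -1) = 0
  height(36) = 1 + max(-1, 0) = 1
  height(21) = 1 + max(0, 1) = 2
  height(48) = 1 + max(-1, -1) = 0
  height(47) = 1 + max(2, 0) = 3
  height(14) = 1 + max(0, 3) = 4
Height = 4


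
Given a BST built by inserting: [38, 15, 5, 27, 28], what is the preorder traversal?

Tree insertion order: [38, 15, 5, 27, 28]
Tree (level-order array): [38, 15, None, 5, 27, None, None, None, 28]
Preorder traversal: [38, 15, 5, 27, 28]


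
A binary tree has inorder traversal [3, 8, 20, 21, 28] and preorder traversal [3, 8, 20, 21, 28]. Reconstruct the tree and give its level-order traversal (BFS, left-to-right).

Inorder:  [3, 8, 20, 21, 28]
Preorder: [3, 8, 20, 21, 28]
Algorithm: preorder visits root first, so consume preorder in order;
for each root, split the current inorder slice at that value into
left-subtree inorder and right-subtree inorder, then recurse.
Recursive splits:
  root=3; inorder splits into left=[], right=[8, 20, 21, 28]
  root=8; inorder splits into left=[], right=[20, 21, 28]
  root=20; inorder splits into left=[], right=[21, 28]
  root=21; inorder splits into left=[], right=[28]
  root=28; inorder splits into left=[], right=[]
Reconstructed level-order: [3, 8, 20, 21, 28]


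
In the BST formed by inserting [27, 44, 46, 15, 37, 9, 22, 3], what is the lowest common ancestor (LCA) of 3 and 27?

Tree insertion order: [27, 44, 46, 15, 37, 9, 22, 3]
Tree (level-order array): [27, 15, 44, 9, 22, 37, 46, 3]
In a BST, the LCA of p=3, q=27 is the first node v on the
root-to-leaf path with p <= v <= q (go left if both < v, right if both > v).
Walk from root:
  at 27: 3 <= 27 <= 27, this is the LCA
LCA = 27


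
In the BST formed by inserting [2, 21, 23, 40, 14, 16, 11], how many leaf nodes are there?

Tree built from: [2, 21, 23, 40, 14, 16, 11]
Tree (level-order array): [2, None, 21, 14, 23, 11, 16, None, 40]
Rule: A leaf has 0 children.
Per-node child counts:
  node 2: 1 child(ren)
  node 21: 2 child(ren)
  node 14: 2 child(ren)
  node 11: 0 child(ren)
  node 16: 0 child(ren)
  node 23: 1 child(ren)
  node 40: 0 child(ren)
Matching nodes: [11, 16, 40]
Count of leaf nodes: 3


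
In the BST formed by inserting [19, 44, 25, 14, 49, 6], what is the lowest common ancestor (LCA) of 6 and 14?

Tree insertion order: [19, 44, 25, 14, 49, 6]
Tree (level-order array): [19, 14, 44, 6, None, 25, 49]
In a BST, the LCA of p=6, q=14 is the first node v on the
root-to-leaf path with p <= v <= q (go left if both < v, right if both > v).
Walk from root:
  at 19: both 6 and 14 < 19, go left
  at 14: 6 <= 14 <= 14, this is the LCA
LCA = 14


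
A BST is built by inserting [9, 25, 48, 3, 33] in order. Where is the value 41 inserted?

Starting tree (level order): [9, 3, 25, None, None, None, 48, 33]
Insertion path: 9 -> 25 -> 48 -> 33
Result: insert 41 as right child of 33
Final tree (level order): [9, 3, 25, None, None, None, 48, 33, None, None, 41]


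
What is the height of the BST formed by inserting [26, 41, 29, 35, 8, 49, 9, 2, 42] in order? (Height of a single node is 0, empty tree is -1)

Insertion order: [26, 41, 29, 35, 8, 49, 9, 2, 42]
Tree (level-order array): [26, 8, 41, 2, 9, 29, 49, None, None, None, None, None, 35, 42]
Compute height bottom-up (empty subtree = -1):
  height(2) = 1 + max(-1, -1) = 0
  height(9) = 1 + max(-1, -1) = 0
  height(8) = 1 + max(0, 0) = 1
  height(35) = 1 + max(-1, -1) = 0
  height(29) = 1 + max(-1, 0) = 1
  height(42) = 1 + max(-1, -1) = 0
  height(49) = 1 + max(0, -1) = 1
  height(41) = 1 + max(1, 1) = 2
  height(26) = 1 + max(1, 2) = 3
Height = 3


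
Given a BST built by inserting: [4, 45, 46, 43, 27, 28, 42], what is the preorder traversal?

Tree insertion order: [4, 45, 46, 43, 27, 28, 42]
Tree (level-order array): [4, None, 45, 43, 46, 27, None, None, None, None, 28, None, 42]
Preorder traversal: [4, 45, 43, 27, 28, 42, 46]


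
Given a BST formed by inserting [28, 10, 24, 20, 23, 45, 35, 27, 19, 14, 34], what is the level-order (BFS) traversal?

Tree insertion order: [28, 10, 24, 20, 23, 45, 35, 27, 19, 14, 34]
Tree (level-order array): [28, 10, 45, None, 24, 35, None, 20, 27, 34, None, 19, 23, None, None, None, None, 14]
BFS from the root, enqueuing left then right child of each popped node:
  queue [28] -> pop 28, enqueue [10, 45], visited so far: [28]
  queue [10, 45] -> pop 10, enqueue [24], visited so far: [28, 10]
  queue [45, 24] -> pop 45, enqueue [35], visited so far: [28, 10, 45]
  queue [24, 35] -> pop 24, enqueue [20, 27], visited so far: [28, 10, 45, 24]
  queue [35, 20, 27] -> pop 35, enqueue [34], visited so far: [28, 10, 45, 24, 35]
  queue [20, 27, 34] -> pop 20, enqueue [19, 23], visited so far: [28, 10, 45, 24, 35, 20]
  queue [27, 34, 19, 23] -> pop 27, enqueue [none], visited so far: [28, 10, 45, 24, 35, 20, 27]
  queue [34, 19, 23] -> pop 34, enqueue [none], visited so far: [28, 10, 45, 24, 35, 20, 27, 34]
  queue [19, 23] -> pop 19, enqueue [14], visited so far: [28, 10, 45, 24, 35, 20, 27, 34, 19]
  queue [23, 14] -> pop 23, enqueue [none], visited so far: [28, 10, 45, 24, 35, 20, 27, 34, 19, 23]
  queue [14] -> pop 14, enqueue [none], visited so far: [28, 10, 45, 24, 35, 20, 27, 34, 19, 23, 14]
Result: [28, 10, 45, 24, 35, 20, 27, 34, 19, 23, 14]


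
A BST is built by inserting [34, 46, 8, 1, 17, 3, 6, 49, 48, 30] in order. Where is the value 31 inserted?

Starting tree (level order): [34, 8, 46, 1, 17, None, 49, None, 3, None, 30, 48, None, None, 6]
Insertion path: 34 -> 8 -> 17 -> 30
Result: insert 31 as right child of 30
Final tree (level order): [34, 8, 46, 1, 17, None, 49, None, 3, None, 30, 48, None, None, 6, None, 31]


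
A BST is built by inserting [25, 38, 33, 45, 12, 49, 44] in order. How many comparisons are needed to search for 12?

Search path for 12: 25 -> 12
Found: True
Comparisons: 2


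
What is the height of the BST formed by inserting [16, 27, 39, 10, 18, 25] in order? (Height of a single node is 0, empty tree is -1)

Insertion order: [16, 27, 39, 10, 18, 25]
Tree (level-order array): [16, 10, 27, None, None, 18, 39, None, 25]
Compute height bottom-up (empty subtree = -1):
  height(10) = 1 + max(-1, -1) = 0
  height(25) = 1 + max(-1, -1) = 0
  height(18) = 1 + max(-1, 0) = 1
  height(39) = 1 + max(-1, -1) = 0
  height(27) = 1 + max(1, 0) = 2
  height(16) = 1 + max(0, 2) = 3
Height = 3


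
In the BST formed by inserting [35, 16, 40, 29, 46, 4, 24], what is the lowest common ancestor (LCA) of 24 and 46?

Tree insertion order: [35, 16, 40, 29, 46, 4, 24]
Tree (level-order array): [35, 16, 40, 4, 29, None, 46, None, None, 24]
In a BST, the LCA of p=24, q=46 is the first node v on the
root-to-leaf path with p <= v <= q (go left if both < v, right if both > v).
Walk from root:
  at 35: 24 <= 35 <= 46, this is the LCA
LCA = 35


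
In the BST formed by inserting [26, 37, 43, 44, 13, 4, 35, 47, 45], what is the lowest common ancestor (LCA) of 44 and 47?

Tree insertion order: [26, 37, 43, 44, 13, 4, 35, 47, 45]
Tree (level-order array): [26, 13, 37, 4, None, 35, 43, None, None, None, None, None, 44, None, 47, 45]
In a BST, the LCA of p=44, q=47 is the first node v on the
root-to-leaf path with p <= v <= q (go left if both < v, right if both > v).
Walk from root:
  at 26: both 44 and 47 > 26, go right
  at 37: both 44 and 47 > 37, go right
  at 43: both 44 and 47 > 43, go right
  at 44: 44 <= 44 <= 47, this is the LCA
LCA = 44


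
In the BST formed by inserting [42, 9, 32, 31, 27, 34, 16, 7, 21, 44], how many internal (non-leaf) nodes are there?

Tree built from: [42, 9, 32, 31, 27, 34, 16, 7, 21, 44]
Tree (level-order array): [42, 9, 44, 7, 32, None, None, None, None, 31, 34, 27, None, None, None, 16, None, None, 21]
Rule: An internal node has at least one child.
Per-node child counts:
  node 42: 2 child(ren)
  node 9: 2 child(ren)
  node 7: 0 child(ren)
  node 32: 2 child(ren)
  node 31: 1 child(ren)
  node 27: 1 child(ren)
  node 16: 1 child(ren)
  node 21: 0 child(ren)
  node 34: 0 child(ren)
  node 44: 0 child(ren)
Matching nodes: [42, 9, 32, 31, 27, 16]
Count of internal (non-leaf) nodes: 6


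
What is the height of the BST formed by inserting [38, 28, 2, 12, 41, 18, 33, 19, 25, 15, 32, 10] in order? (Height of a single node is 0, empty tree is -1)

Insertion order: [38, 28, 2, 12, 41, 18, 33, 19, 25, 15, 32, 10]
Tree (level-order array): [38, 28, 41, 2, 33, None, None, None, 12, 32, None, 10, 18, None, None, None, None, 15, 19, None, None, None, 25]
Compute height bottom-up (empty subtree = -1):
  height(10) = 1 + max(-1, -1) = 0
  height(15) = 1 + max(-1, -1) = 0
  height(25) = 1 + max(-1, -1) = 0
  height(19) = 1 + max(-1, 0) = 1
  height(18) = 1 + max(0, 1) = 2
  height(12) = 1 + max(0, 2) = 3
  height(2) = 1 + max(-1, 3) = 4
  height(32) = 1 + max(-1, -1) = 0
  height(33) = 1 + max(0, -1) = 1
  height(28) = 1 + max(4, 1) = 5
  height(41) = 1 + max(-1, -1) = 0
  height(38) = 1 + max(5, 0) = 6
Height = 6


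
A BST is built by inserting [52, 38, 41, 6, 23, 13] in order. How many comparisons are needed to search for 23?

Search path for 23: 52 -> 38 -> 6 -> 23
Found: True
Comparisons: 4


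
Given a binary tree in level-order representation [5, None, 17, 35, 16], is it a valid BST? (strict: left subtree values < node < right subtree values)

Level-order array: [5, None, 17, 35, 16]
Validate using subtree bounds (lo, hi): at each node, require lo < value < hi,
then recurse left with hi=value and right with lo=value.
Preorder trace (stopping at first violation):
  at node 5 with bounds (-inf, +inf): OK
  at node 17 with bounds (5, +inf): OK
  at node 35 with bounds (5, 17): VIOLATION
Node 35 violates its bound: not (5 < 35 < 17).
Result: Not a valid BST


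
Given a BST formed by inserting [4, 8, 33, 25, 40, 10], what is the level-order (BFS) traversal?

Tree insertion order: [4, 8, 33, 25, 40, 10]
Tree (level-order array): [4, None, 8, None, 33, 25, 40, 10]
BFS from the root, enqueuing left then right child of each popped node:
  queue [4] -> pop 4, enqueue [8], visited so far: [4]
  queue [8] -> pop 8, enqueue [33], visited so far: [4, 8]
  queue [33] -> pop 33, enqueue [25, 40], visited so far: [4, 8, 33]
  queue [25, 40] -> pop 25, enqueue [10], visited so far: [4, 8, 33, 25]
  queue [40, 10] -> pop 40, enqueue [none], visited so far: [4, 8, 33, 25, 40]
  queue [10] -> pop 10, enqueue [none], visited so far: [4, 8, 33, 25, 40, 10]
Result: [4, 8, 33, 25, 40, 10]


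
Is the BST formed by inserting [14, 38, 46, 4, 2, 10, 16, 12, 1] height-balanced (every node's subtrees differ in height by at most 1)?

Tree (level-order array): [14, 4, 38, 2, 10, 16, 46, 1, None, None, 12]
Definition: a tree is height-balanced if, at every node, |h(left) - h(right)| <= 1 (empty subtree has height -1).
Bottom-up per-node check:
  node 1: h_left=-1, h_right=-1, diff=0 [OK], height=0
  node 2: h_left=0, h_right=-1, diff=1 [OK], height=1
  node 12: h_left=-1, h_right=-1, diff=0 [OK], height=0
  node 10: h_left=-1, h_right=0, diff=1 [OK], height=1
  node 4: h_left=1, h_right=1, diff=0 [OK], height=2
  node 16: h_left=-1, h_right=-1, diff=0 [OK], height=0
  node 46: h_left=-1, h_right=-1, diff=0 [OK], height=0
  node 38: h_left=0, h_right=0, diff=0 [OK], height=1
  node 14: h_left=2, h_right=1, diff=1 [OK], height=3
All nodes satisfy the balance condition.
Result: Balanced


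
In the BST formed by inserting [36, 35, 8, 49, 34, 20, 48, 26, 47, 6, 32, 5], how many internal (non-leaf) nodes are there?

Tree built from: [36, 35, 8, 49, 34, 20, 48, 26, 47, 6, 32, 5]
Tree (level-order array): [36, 35, 49, 8, None, 48, None, 6, 34, 47, None, 5, None, 20, None, None, None, None, None, None, 26, None, 32]
Rule: An internal node has at least one child.
Per-node child counts:
  node 36: 2 child(ren)
  node 35: 1 child(ren)
  node 8: 2 child(ren)
  node 6: 1 child(ren)
  node 5: 0 child(ren)
  node 34: 1 child(ren)
  node 20: 1 child(ren)
  node 26: 1 child(ren)
  node 32: 0 child(ren)
  node 49: 1 child(ren)
  node 48: 1 child(ren)
  node 47: 0 child(ren)
Matching nodes: [36, 35, 8, 6, 34, 20, 26, 49, 48]
Count of internal (non-leaf) nodes: 9


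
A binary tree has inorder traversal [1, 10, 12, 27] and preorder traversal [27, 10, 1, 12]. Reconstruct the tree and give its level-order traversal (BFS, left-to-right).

Inorder:  [1, 10, 12, 27]
Preorder: [27, 10, 1, 12]
Algorithm: preorder visits root first, so consume preorder in order;
for each root, split the current inorder slice at that value into
left-subtree inorder and right-subtree inorder, then recurse.
Recursive splits:
  root=27; inorder splits into left=[1, 10, 12], right=[]
  root=10; inorder splits into left=[1], right=[12]
  root=1; inorder splits into left=[], right=[]
  root=12; inorder splits into left=[], right=[]
Reconstructed level-order: [27, 10, 1, 12]


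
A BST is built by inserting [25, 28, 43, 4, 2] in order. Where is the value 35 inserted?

Starting tree (level order): [25, 4, 28, 2, None, None, 43]
Insertion path: 25 -> 28 -> 43
Result: insert 35 as left child of 43
Final tree (level order): [25, 4, 28, 2, None, None, 43, None, None, 35]


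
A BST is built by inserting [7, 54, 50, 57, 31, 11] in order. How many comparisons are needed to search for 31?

Search path for 31: 7 -> 54 -> 50 -> 31
Found: True
Comparisons: 4


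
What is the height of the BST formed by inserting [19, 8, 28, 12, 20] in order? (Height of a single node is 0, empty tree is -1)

Insertion order: [19, 8, 28, 12, 20]
Tree (level-order array): [19, 8, 28, None, 12, 20]
Compute height bottom-up (empty subtree = -1):
  height(12) = 1 + max(-1, -1) = 0
  height(8) = 1 + max(-1, 0) = 1
  height(20) = 1 + max(-1, -1) = 0
  height(28) = 1 + max(0, -1) = 1
  height(19) = 1 + max(1, 1) = 2
Height = 2


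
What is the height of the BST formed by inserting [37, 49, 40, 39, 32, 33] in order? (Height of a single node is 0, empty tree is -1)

Insertion order: [37, 49, 40, 39, 32, 33]
Tree (level-order array): [37, 32, 49, None, 33, 40, None, None, None, 39]
Compute height bottom-up (empty subtree = -1):
  height(33) = 1 + max(-1, -1) = 0
  height(32) = 1 + max(-1, 0) = 1
  height(39) = 1 + max(-1, -1) = 0
  height(40) = 1 + max(0, -1) = 1
  height(49) = 1 + max(1, -1) = 2
  height(37) = 1 + max(1, 2) = 3
Height = 3


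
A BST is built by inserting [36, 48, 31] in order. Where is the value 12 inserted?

Starting tree (level order): [36, 31, 48]
Insertion path: 36 -> 31
Result: insert 12 as left child of 31
Final tree (level order): [36, 31, 48, 12]


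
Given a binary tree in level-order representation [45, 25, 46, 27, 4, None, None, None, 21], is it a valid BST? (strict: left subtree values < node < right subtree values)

Level-order array: [45, 25, 46, 27, 4, None, None, None, 21]
Validate using subtree bounds (lo, hi): at each node, require lo < value < hi,
then recurse left with hi=value and right with lo=value.
Preorder trace (stopping at first violation):
  at node 45 with bounds (-inf, +inf): OK
  at node 25 with bounds (-inf, 45): OK
  at node 27 with bounds (-inf, 25): VIOLATION
Node 27 violates its bound: not (-inf < 27 < 25).
Result: Not a valid BST


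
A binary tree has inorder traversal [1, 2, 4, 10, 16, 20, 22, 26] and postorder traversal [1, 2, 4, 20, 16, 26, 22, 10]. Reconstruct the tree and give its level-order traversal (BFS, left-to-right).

Inorder:   [1, 2, 4, 10, 16, 20, 22, 26]
Postorder: [1, 2, 4, 20, 16, 26, 22, 10]
Algorithm: postorder visits root last, so walk postorder right-to-left;
each value is the root of the current inorder slice — split it at that
value, recurse on the right subtree first, then the left.
Recursive splits:
  root=10; inorder splits into left=[1, 2, 4], right=[16, 20, 22, 26]
  root=22; inorder splits into left=[16, 20], right=[26]
  root=26; inorder splits into left=[], right=[]
  root=16; inorder splits into left=[], right=[20]
  root=20; inorder splits into left=[], right=[]
  root=4; inorder splits into left=[1, 2], right=[]
  root=2; inorder splits into left=[1], right=[]
  root=1; inorder splits into left=[], right=[]
Reconstructed level-order: [10, 4, 22, 2, 16, 26, 1, 20]


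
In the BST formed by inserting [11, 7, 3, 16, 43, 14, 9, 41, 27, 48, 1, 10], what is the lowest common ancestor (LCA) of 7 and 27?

Tree insertion order: [11, 7, 3, 16, 43, 14, 9, 41, 27, 48, 1, 10]
Tree (level-order array): [11, 7, 16, 3, 9, 14, 43, 1, None, None, 10, None, None, 41, 48, None, None, None, None, 27]
In a BST, the LCA of p=7, q=27 is the first node v on the
root-to-leaf path with p <= v <= q (go left if both < v, right if both > v).
Walk from root:
  at 11: 7 <= 11 <= 27, this is the LCA
LCA = 11


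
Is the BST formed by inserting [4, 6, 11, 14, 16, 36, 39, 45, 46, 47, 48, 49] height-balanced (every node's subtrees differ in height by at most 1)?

Tree (level-order array): [4, None, 6, None, 11, None, 14, None, 16, None, 36, None, 39, None, 45, None, 46, None, 47, None, 48, None, 49]
Definition: a tree is height-balanced if, at every node, |h(left) - h(right)| <= 1 (empty subtree has height -1).
Bottom-up per-node check:
  node 49: h_left=-1, h_right=-1, diff=0 [OK], height=0
  node 48: h_left=-1, h_right=0, diff=1 [OK], height=1
  node 47: h_left=-1, h_right=1, diff=2 [FAIL (|-1-1|=2 > 1)], height=2
  node 46: h_left=-1, h_right=2, diff=3 [FAIL (|-1-2|=3 > 1)], height=3
  node 45: h_left=-1, h_right=3, diff=4 [FAIL (|-1-3|=4 > 1)], height=4
  node 39: h_left=-1, h_right=4, diff=5 [FAIL (|-1-4|=5 > 1)], height=5
  node 36: h_left=-1, h_right=5, diff=6 [FAIL (|-1-5|=6 > 1)], height=6
  node 16: h_left=-1, h_right=6, diff=7 [FAIL (|-1-6|=7 > 1)], height=7
  node 14: h_left=-1, h_right=7, diff=8 [FAIL (|-1-7|=8 > 1)], height=8
  node 11: h_left=-1, h_right=8, diff=9 [FAIL (|-1-8|=9 > 1)], height=9
  node 6: h_left=-1, h_right=9, diff=10 [FAIL (|-1-9|=10 > 1)], height=10
  node 4: h_left=-1, h_right=10, diff=11 [FAIL (|-1-10|=11 > 1)], height=11
Node 47 violates the condition: |-1 - 1| = 2 > 1.
Result: Not balanced


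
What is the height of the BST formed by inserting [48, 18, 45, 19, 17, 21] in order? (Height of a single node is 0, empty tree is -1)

Insertion order: [48, 18, 45, 19, 17, 21]
Tree (level-order array): [48, 18, None, 17, 45, None, None, 19, None, None, 21]
Compute height bottom-up (empty subtree = -1):
  height(17) = 1 + max(-1, -1) = 0
  height(21) = 1 + max(-1, -1) = 0
  height(19) = 1 + max(-1, 0) = 1
  height(45) = 1 + max(1, -1) = 2
  height(18) = 1 + max(0, 2) = 3
  height(48) = 1 + max(3, -1) = 4
Height = 4


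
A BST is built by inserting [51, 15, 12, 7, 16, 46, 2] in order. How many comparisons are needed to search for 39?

Search path for 39: 51 -> 15 -> 16 -> 46
Found: False
Comparisons: 4


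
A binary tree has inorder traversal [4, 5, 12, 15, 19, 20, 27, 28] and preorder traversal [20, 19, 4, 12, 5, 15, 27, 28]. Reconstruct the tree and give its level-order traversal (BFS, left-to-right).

Inorder:  [4, 5, 12, 15, 19, 20, 27, 28]
Preorder: [20, 19, 4, 12, 5, 15, 27, 28]
Algorithm: preorder visits root first, so consume preorder in order;
for each root, split the current inorder slice at that value into
left-subtree inorder and right-subtree inorder, then recurse.
Recursive splits:
  root=20; inorder splits into left=[4, 5, 12, 15, 19], right=[27, 28]
  root=19; inorder splits into left=[4, 5, 12, 15], right=[]
  root=4; inorder splits into left=[], right=[5, 12, 15]
  root=12; inorder splits into left=[5], right=[15]
  root=5; inorder splits into left=[], right=[]
  root=15; inorder splits into left=[], right=[]
  root=27; inorder splits into left=[], right=[28]
  root=28; inorder splits into left=[], right=[]
Reconstructed level-order: [20, 19, 27, 4, 28, 12, 5, 15]


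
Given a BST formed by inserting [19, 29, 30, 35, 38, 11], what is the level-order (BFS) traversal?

Tree insertion order: [19, 29, 30, 35, 38, 11]
Tree (level-order array): [19, 11, 29, None, None, None, 30, None, 35, None, 38]
BFS from the root, enqueuing left then right child of each popped node:
  queue [19] -> pop 19, enqueue [11, 29], visited so far: [19]
  queue [11, 29] -> pop 11, enqueue [none], visited so far: [19, 11]
  queue [29] -> pop 29, enqueue [30], visited so far: [19, 11, 29]
  queue [30] -> pop 30, enqueue [35], visited so far: [19, 11, 29, 30]
  queue [35] -> pop 35, enqueue [38], visited so far: [19, 11, 29, 30, 35]
  queue [38] -> pop 38, enqueue [none], visited so far: [19, 11, 29, 30, 35, 38]
Result: [19, 11, 29, 30, 35, 38]


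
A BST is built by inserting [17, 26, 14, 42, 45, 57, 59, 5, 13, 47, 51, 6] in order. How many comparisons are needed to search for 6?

Search path for 6: 17 -> 14 -> 5 -> 13 -> 6
Found: True
Comparisons: 5


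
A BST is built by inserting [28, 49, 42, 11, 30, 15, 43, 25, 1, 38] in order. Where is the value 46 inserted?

Starting tree (level order): [28, 11, 49, 1, 15, 42, None, None, None, None, 25, 30, 43, None, None, None, 38]
Insertion path: 28 -> 49 -> 42 -> 43
Result: insert 46 as right child of 43
Final tree (level order): [28, 11, 49, 1, 15, 42, None, None, None, None, 25, 30, 43, None, None, None, 38, None, 46]


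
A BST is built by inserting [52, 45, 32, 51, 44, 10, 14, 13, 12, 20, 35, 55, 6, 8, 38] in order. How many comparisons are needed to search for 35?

Search path for 35: 52 -> 45 -> 32 -> 44 -> 35
Found: True
Comparisons: 5


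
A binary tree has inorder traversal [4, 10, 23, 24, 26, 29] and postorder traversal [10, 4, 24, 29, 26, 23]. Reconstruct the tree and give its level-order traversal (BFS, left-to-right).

Inorder:   [4, 10, 23, 24, 26, 29]
Postorder: [10, 4, 24, 29, 26, 23]
Algorithm: postorder visits root last, so walk postorder right-to-left;
each value is the root of the current inorder slice — split it at that
value, recurse on the right subtree first, then the left.
Recursive splits:
  root=23; inorder splits into left=[4, 10], right=[24, 26, 29]
  root=26; inorder splits into left=[24], right=[29]
  root=29; inorder splits into left=[], right=[]
  root=24; inorder splits into left=[], right=[]
  root=4; inorder splits into left=[], right=[10]
  root=10; inorder splits into left=[], right=[]
Reconstructed level-order: [23, 4, 26, 10, 24, 29]


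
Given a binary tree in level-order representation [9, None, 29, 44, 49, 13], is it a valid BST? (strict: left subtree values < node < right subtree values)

Level-order array: [9, None, 29, 44, 49, 13]
Validate using subtree bounds (lo, hi): at each node, require lo < value < hi,
then recurse left with hi=value and right with lo=value.
Preorder trace (stopping at first violation):
  at node 9 with bounds (-inf, +inf): OK
  at node 29 with bounds (9, +inf): OK
  at node 44 with bounds (9, 29): VIOLATION
Node 44 violates its bound: not (9 < 44 < 29).
Result: Not a valid BST


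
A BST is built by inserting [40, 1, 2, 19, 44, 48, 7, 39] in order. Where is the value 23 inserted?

Starting tree (level order): [40, 1, 44, None, 2, None, 48, None, 19, None, None, 7, 39]
Insertion path: 40 -> 1 -> 2 -> 19 -> 39
Result: insert 23 as left child of 39
Final tree (level order): [40, 1, 44, None, 2, None, 48, None, 19, None, None, 7, 39, None, None, 23]


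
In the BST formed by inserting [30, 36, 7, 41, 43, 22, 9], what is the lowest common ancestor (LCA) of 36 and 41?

Tree insertion order: [30, 36, 7, 41, 43, 22, 9]
Tree (level-order array): [30, 7, 36, None, 22, None, 41, 9, None, None, 43]
In a BST, the LCA of p=36, q=41 is the first node v on the
root-to-leaf path with p <= v <= q (go left if both < v, right if both > v).
Walk from root:
  at 30: both 36 and 41 > 30, go right
  at 36: 36 <= 36 <= 41, this is the LCA
LCA = 36


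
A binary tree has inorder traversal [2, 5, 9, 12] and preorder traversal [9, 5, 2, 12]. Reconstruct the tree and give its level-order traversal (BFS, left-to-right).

Inorder:  [2, 5, 9, 12]
Preorder: [9, 5, 2, 12]
Algorithm: preorder visits root first, so consume preorder in order;
for each root, split the current inorder slice at that value into
left-subtree inorder and right-subtree inorder, then recurse.
Recursive splits:
  root=9; inorder splits into left=[2, 5], right=[12]
  root=5; inorder splits into left=[2], right=[]
  root=2; inorder splits into left=[], right=[]
  root=12; inorder splits into left=[], right=[]
Reconstructed level-order: [9, 5, 12, 2]


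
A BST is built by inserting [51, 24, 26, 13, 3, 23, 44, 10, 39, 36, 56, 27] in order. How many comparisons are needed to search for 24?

Search path for 24: 51 -> 24
Found: True
Comparisons: 2


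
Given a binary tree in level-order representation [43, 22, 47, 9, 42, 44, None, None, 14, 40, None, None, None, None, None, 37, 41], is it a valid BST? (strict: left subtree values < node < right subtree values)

Level-order array: [43, 22, 47, 9, 42, 44, None, None, 14, 40, None, None, None, None, None, 37, 41]
Validate using subtree bounds (lo, hi): at each node, require lo < value < hi,
then recurse left with hi=value and right with lo=value.
Preorder trace (stopping at first violation):
  at node 43 with bounds (-inf, +inf): OK
  at node 22 with bounds (-inf, 43): OK
  at node 9 with bounds (-inf, 22): OK
  at node 14 with bounds (9, 22): OK
  at node 42 with bounds (22, 43): OK
  at node 40 with bounds (22, 42): OK
  at node 37 with bounds (22, 40): OK
  at node 41 with bounds (40, 42): OK
  at node 47 with bounds (43, +inf): OK
  at node 44 with bounds (43, 47): OK
No violation found at any node.
Result: Valid BST


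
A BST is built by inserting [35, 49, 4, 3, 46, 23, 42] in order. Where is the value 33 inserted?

Starting tree (level order): [35, 4, 49, 3, 23, 46, None, None, None, None, None, 42]
Insertion path: 35 -> 4 -> 23
Result: insert 33 as right child of 23
Final tree (level order): [35, 4, 49, 3, 23, 46, None, None, None, None, 33, 42]


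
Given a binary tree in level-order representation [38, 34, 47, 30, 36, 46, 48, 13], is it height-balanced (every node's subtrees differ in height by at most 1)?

Tree (level-order array): [38, 34, 47, 30, 36, 46, 48, 13]
Definition: a tree is height-balanced if, at every node, |h(left) - h(right)| <= 1 (empty subtree has height -1).
Bottom-up per-node check:
  node 13: h_left=-1, h_right=-1, diff=0 [OK], height=0
  node 30: h_left=0, h_right=-1, diff=1 [OK], height=1
  node 36: h_left=-1, h_right=-1, diff=0 [OK], height=0
  node 34: h_left=1, h_right=0, diff=1 [OK], height=2
  node 46: h_left=-1, h_right=-1, diff=0 [OK], height=0
  node 48: h_left=-1, h_right=-1, diff=0 [OK], height=0
  node 47: h_left=0, h_right=0, diff=0 [OK], height=1
  node 38: h_left=2, h_right=1, diff=1 [OK], height=3
All nodes satisfy the balance condition.
Result: Balanced


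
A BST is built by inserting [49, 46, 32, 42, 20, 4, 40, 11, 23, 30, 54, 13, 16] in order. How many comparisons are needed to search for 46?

Search path for 46: 49 -> 46
Found: True
Comparisons: 2


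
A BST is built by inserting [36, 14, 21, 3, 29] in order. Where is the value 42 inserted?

Starting tree (level order): [36, 14, None, 3, 21, None, None, None, 29]
Insertion path: 36
Result: insert 42 as right child of 36
Final tree (level order): [36, 14, 42, 3, 21, None, None, None, None, None, 29]


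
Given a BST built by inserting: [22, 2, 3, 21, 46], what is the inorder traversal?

Tree insertion order: [22, 2, 3, 21, 46]
Tree (level-order array): [22, 2, 46, None, 3, None, None, None, 21]
Inorder traversal: [2, 3, 21, 22, 46]


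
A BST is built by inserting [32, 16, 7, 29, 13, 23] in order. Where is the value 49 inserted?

Starting tree (level order): [32, 16, None, 7, 29, None, 13, 23]
Insertion path: 32
Result: insert 49 as right child of 32
Final tree (level order): [32, 16, 49, 7, 29, None, None, None, 13, 23]


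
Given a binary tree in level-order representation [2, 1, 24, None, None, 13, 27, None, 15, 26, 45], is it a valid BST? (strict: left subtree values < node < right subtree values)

Level-order array: [2, 1, 24, None, None, 13, 27, None, 15, 26, 45]
Validate using subtree bounds (lo, hi): at each node, require lo < value < hi,
then recurse left with hi=value and right with lo=value.
Preorder trace (stopping at first violation):
  at node 2 with bounds (-inf, +inf): OK
  at node 1 with bounds (-inf, 2): OK
  at node 24 with bounds (2, +inf): OK
  at node 13 with bounds (2, 24): OK
  at node 15 with bounds (13, 24): OK
  at node 27 with bounds (24, +inf): OK
  at node 26 with bounds (24, 27): OK
  at node 45 with bounds (27, +inf): OK
No violation found at any node.
Result: Valid BST


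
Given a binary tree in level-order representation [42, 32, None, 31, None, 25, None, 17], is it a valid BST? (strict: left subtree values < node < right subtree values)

Level-order array: [42, 32, None, 31, None, 25, None, 17]
Validate using subtree bounds (lo, hi): at each node, require lo < value < hi,
then recurse left with hi=value and right with lo=value.
Preorder trace (stopping at first violation):
  at node 42 with bounds (-inf, +inf): OK
  at node 32 with bounds (-inf, 42): OK
  at node 31 with bounds (-inf, 32): OK
  at node 25 with bounds (-inf, 31): OK
  at node 17 with bounds (-inf, 25): OK
No violation found at any node.
Result: Valid BST


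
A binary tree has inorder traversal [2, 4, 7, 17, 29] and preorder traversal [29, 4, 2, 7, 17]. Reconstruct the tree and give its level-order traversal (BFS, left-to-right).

Inorder:  [2, 4, 7, 17, 29]
Preorder: [29, 4, 2, 7, 17]
Algorithm: preorder visits root first, so consume preorder in order;
for each root, split the current inorder slice at that value into
left-subtree inorder and right-subtree inorder, then recurse.
Recursive splits:
  root=29; inorder splits into left=[2, 4, 7, 17], right=[]
  root=4; inorder splits into left=[2], right=[7, 17]
  root=2; inorder splits into left=[], right=[]
  root=7; inorder splits into left=[], right=[17]
  root=17; inorder splits into left=[], right=[]
Reconstructed level-order: [29, 4, 2, 7, 17]


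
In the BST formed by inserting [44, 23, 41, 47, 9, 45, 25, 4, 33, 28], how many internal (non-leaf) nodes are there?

Tree built from: [44, 23, 41, 47, 9, 45, 25, 4, 33, 28]
Tree (level-order array): [44, 23, 47, 9, 41, 45, None, 4, None, 25, None, None, None, None, None, None, 33, 28]
Rule: An internal node has at least one child.
Per-node child counts:
  node 44: 2 child(ren)
  node 23: 2 child(ren)
  node 9: 1 child(ren)
  node 4: 0 child(ren)
  node 41: 1 child(ren)
  node 25: 1 child(ren)
  node 33: 1 child(ren)
  node 28: 0 child(ren)
  node 47: 1 child(ren)
  node 45: 0 child(ren)
Matching nodes: [44, 23, 9, 41, 25, 33, 47]
Count of internal (non-leaf) nodes: 7


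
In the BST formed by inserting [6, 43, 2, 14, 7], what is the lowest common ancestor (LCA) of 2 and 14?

Tree insertion order: [6, 43, 2, 14, 7]
Tree (level-order array): [6, 2, 43, None, None, 14, None, 7]
In a BST, the LCA of p=2, q=14 is the first node v on the
root-to-leaf path with p <= v <= q (go left if both < v, right if both > v).
Walk from root:
  at 6: 2 <= 6 <= 14, this is the LCA
LCA = 6


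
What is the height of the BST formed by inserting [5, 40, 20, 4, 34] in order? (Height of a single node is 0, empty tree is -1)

Insertion order: [5, 40, 20, 4, 34]
Tree (level-order array): [5, 4, 40, None, None, 20, None, None, 34]
Compute height bottom-up (empty subtree = -1):
  height(4) = 1 + max(-1, -1) = 0
  height(34) = 1 + max(-1, -1) = 0
  height(20) = 1 + max(-1, 0) = 1
  height(40) = 1 + max(1, -1) = 2
  height(5) = 1 + max(0, 2) = 3
Height = 3


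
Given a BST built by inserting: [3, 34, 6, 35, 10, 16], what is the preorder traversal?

Tree insertion order: [3, 34, 6, 35, 10, 16]
Tree (level-order array): [3, None, 34, 6, 35, None, 10, None, None, None, 16]
Preorder traversal: [3, 34, 6, 10, 16, 35]


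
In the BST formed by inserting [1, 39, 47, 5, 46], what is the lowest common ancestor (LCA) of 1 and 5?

Tree insertion order: [1, 39, 47, 5, 46]
Tree (level-order array): [1, None, 39, 5, 47, None, None, 46]
In a BST, the LCA of p=1, q=5 is the first node v on the
root-to-leaf path with p <= v <= q (go left if both < v, right if both > v).
Walk from root:
  at 1: 1 <= 1 <= 5, this is the LCA
LCA = 1


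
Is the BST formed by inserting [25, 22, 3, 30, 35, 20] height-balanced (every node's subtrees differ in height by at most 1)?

Tree (level-order array): [25, 22, 30, 3, None, None, 35, None, 20]
Definition: a tree is height-balanced if, at every node, |h(left) - h(right)| <= 1 (empty subtree has height -1).
Bottom-up per-node check:
  node 20: h_left=-1, h_right=-1, diff=0 [OK], height=0
  node 3: h_left=-1, h_right=0, diff=1 [OK], height=1
  node 22: h_left=1, h_right=-1, diff=2 [FAIL (|1--1|=2 > 1)], height=2
  node 35: h_left=-1, h_right=-1, diff=0 [OK], height=0
  node 30: h_left=-1, h_right=0, diff=1 [OK], height=1
  node 25: h_left=2, h_right=1, diff=1 [OK], height=3
Node 22 violates the condition: |1 - -1| = 2 > 1.
Result: Not balanced


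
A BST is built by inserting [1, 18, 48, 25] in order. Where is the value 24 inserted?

Starting tree (level order): [1, None, 18, None, 48, 25]
Insertion path: 1 -> 18 -> 48 -> 25
Result: insert 24 as left child of 25
Final tree (level order): [1, None, 18, None, 48, 25, None, 24]


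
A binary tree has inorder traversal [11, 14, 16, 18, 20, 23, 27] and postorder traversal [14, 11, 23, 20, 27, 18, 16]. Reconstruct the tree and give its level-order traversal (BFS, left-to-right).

Inorder:   [11, 14, 16, 18, 20, 23, 27]
Postorder: [14, 11, 23, 20, 27, 18, 16]
Algorithm: postorder visits root last, so walk postorder right-to-left;
each value is the root of the current inorder slice — split it at that
value, recurse on the right subtree first, then the left.
Recursive splits:
  root=16; inorder splits into left=[11, 14], right=[18, 20, 23, 27]
  root=18; inorder splits into left=[], right=[20, 23, 27]
  root=27; inorder splits into left=[20, 23], right=[]
  root=20; inorder splits into left=[], right=[23]
  root=23; inorder splits into left=[], right=[]
  root=11; inorder splits into left=[], right=[14]
  root=14; inorder splits into left=[], right=[]
Reconstructed level-order: [16, 11, 18, 14, 27, 20, 23]


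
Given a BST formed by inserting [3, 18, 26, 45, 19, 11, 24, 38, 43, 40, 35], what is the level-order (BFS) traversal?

Tree insertion order: [3, 18, 26, 45, 19, 11, 24, 38, 43, 40, 35]
Tree (level-order array): [3, None, 18, 11, 26, None, None, 19, 45, None, 24, 38, None, None, None, 35, 43, None, None, 40]
BFS from the root, enqueuing left then right child of each popped node:
  queue [3] -> pop 3, enqueue [18], visited so far: [3]
  queue [18] -> pop 18, enqueue [11, 26], visited so far: [3, 18]
  queue [11, 26] -> pop 11, enqueue [none], visited so far: [3, 18, 11]
  queue [26] -> pop 26, enqueue [19, 45], visited so far: [3, 18, 11, 26]
  queue [19, 45] -> pop 19, enqueue [24], visited so far: [3, 18, 11, 26, 19]
  queue [45, 24] -> pop 45, enqueue [38], visited so far: [3, 18, 11, 26, 19, 45]
  queue [24, 38] -> pop 24, enqueue [none], visited so far: [3, 18, 11, 26, 19, 45, 24]
  queue [38] -> pop 38, enqueue [35, 43], visited so far: [3, 18, 11, 26, 19, 45, 24, 38]
  queue [35, 43] -> pop 35, enqueue [none], visited so far: [3, 18, 11, 26, 19, 45, 24, 38, 35]
  queue [43] -> pop 43, enqueue [40], visited so far: [3, 18, 11, 26, 19, 45, 24, 38, 35, 43]
  queue [40] -> pop 40, enqueue [none], visited so far: [3, 18, 11, 26, 19, 45, 24, 38, 35, 43, 40]
Result: [3, 18, 11, 26, 19, 45, 24, 38, 35, 43, 40]


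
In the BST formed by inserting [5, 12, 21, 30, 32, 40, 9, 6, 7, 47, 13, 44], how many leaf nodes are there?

Tree built from: [5, 12, 21, 30, 32, 40, 9, 6, 7, 47, 13, 44]
Tree (level-order array): [5, None, 12, 9, 21, 6, None, 13, 30, None, 7, None, None, None, 32, None, None, None, 40, None, 47, 44]
Rule: A leaf has 0 children.
Per-node child counts:
  node 5: 1 child(ren)
  node 12: 2 child(ren)
  node 9: 1 child(ren)
  node 6: 1 child(ren)
  node 7: 0 child(ren)
  node 21: 2 child(ren)
  node 13: 0 child(ren)
  node 30: 1 child(ren)
  node 32: 1 child(ren)
  node 40: 1 child(ren)
  node 47: 1 child(ren)
  node 44: 0 child(ren)
Matching nodes: [7, 13, 44]
Count of leaf nodes: 3


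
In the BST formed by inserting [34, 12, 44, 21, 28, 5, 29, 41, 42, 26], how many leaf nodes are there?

Tree built from: [34, 12, 44, 21, 28, 5, 29, 41, 42, 26]
Tree (level-order array): [34, 12, 44, 5, 21, 41, None, None, None, None, 28, None, 42, 26, 29]
Rule: A leaf has 0 children.
Per-node child counts:
  node 34: 2 child(ren)
  node 12: 2 child(ren)
  node 5: 0 child(ren)
  node 21: 1 child(ren)
  node 28: 2 child(ren)
  node 26: 0 child(ren)
  node 29: 0 child(ren)
  node 44: 1 child(ren)
  node 41: 1 child(ren)
  node 42: 0 child(ren)
Matching nodes: [5, 26, 29, 42]
Count of leaf nodes: 4


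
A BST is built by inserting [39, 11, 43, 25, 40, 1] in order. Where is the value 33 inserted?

Starting tree (level order): [39, 11, 43, 1, 25, 40]
Insertion path: 39 -> 11 -> 25
Result: insert 33 as right child of 25
Final tree (level order): [39, 11, 43, 1, 25, 40, None, None, None, None, 33]


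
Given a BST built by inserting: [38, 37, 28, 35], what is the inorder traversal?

Tree insertion order: [38, 37, 28, 35]
Tree (level-order array): [38, 37, None, 28, None, None, 35]
Inorder traversal: [28, 35, 37, 38]


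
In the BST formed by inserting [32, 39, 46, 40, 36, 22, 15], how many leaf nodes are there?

Tree built from: [32, 39, 46, 40, 36, 22, 15]
Tree (level-order array): [32, 22, 39, 15, None, 36, 46, None, None, None, None, 40]
Rule: A leaf has 0 children.
Per-node child counts:
  node 32: 2 child(ren)
  node 22: 1 child(ren)
  node 15: 0 child(ren)
  node 39: 2 child(ren)
  node 36: 0 child(ren)
  node 46: 1 child(ren)
  node 40: 0 child(ren)
Matching nodes: [15, 36, 40]
Count of leaf nodes: 3


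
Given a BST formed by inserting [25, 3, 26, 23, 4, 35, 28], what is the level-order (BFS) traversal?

Tree insertion order: [25, 3, 26, 23, 4, 35, 28]
Tree (level-order array): [25, 3, 26, None, 23, None, 35, 4, None, 28]
BFS from the root, enqueuing left then right child of each popped node:
  queue [25] -> pop 25, enqueue [3, 26], visited so far: [25]
  queue [3, 26] -> pop 3, enqueue [23], visited so far: [25, 3]
  queue [26, 23] -> pop 26, enqueue [35], visited so far: [25, 3, 26]
  queue [23, 35] -> pop 23, enqueue [4], visited so far: [25, 3, 26, 23]
  queue [35, 4] -> pop 35, enqueue [28], visited so far: [25, 3, 26, 23, 35]
  queue [4, 28] -> pop 4, enqueue [none], visited so far: [25, 3, 26, 23, 35, 4]
  queue [28] -> pop 28, enqueue [none], visited so far: [25, 3, 26, 23, 35, 4, 28]
Result: [25, 3, 26, 23, 35, 4, 28]
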